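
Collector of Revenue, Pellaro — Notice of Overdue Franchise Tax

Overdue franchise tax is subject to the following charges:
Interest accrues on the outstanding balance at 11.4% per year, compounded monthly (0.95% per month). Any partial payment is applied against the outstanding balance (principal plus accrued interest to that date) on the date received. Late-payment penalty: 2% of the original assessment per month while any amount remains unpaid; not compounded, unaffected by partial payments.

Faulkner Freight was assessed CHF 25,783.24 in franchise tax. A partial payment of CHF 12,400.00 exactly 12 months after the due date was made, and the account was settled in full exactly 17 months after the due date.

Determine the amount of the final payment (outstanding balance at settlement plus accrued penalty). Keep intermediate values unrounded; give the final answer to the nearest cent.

CHF 26,045.24

Balance at month 12: CHF 25,783.2400 × (1 + 0.0095)^12 = CHF 28,881.0761…
After CHF 12,400.00 payment: CHF 28,881.0761… − CHF 12,400.00 = CHF 16,481.0761…
Balance at month 17: CHF 16,481.0761… × (1 + 0.0095)^5 = CHF 17,278.9433…
Penalty: 17 × 2% × CHF 25,783.24 = CHF 8,766.30…
Final settlement = outstanding balance + penalty = CHF 17,278.9433… + CHF 8,766.30… = CHF 26,045.24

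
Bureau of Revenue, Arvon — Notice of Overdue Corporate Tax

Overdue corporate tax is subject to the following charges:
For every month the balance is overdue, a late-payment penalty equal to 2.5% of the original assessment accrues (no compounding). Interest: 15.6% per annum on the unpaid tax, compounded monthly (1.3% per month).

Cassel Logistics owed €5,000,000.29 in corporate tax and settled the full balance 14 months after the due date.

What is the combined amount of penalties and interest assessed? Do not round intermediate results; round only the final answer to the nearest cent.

€2,741,040.44

Late-payment penalty = 2.5% × €5,000,000.29 × 14 mo = €1,750,000.10…
Interest: €5,000,000.29 × ((1 + 0.013)^14 − 1) = €5,000,000.29 × 0.1982081… = €991,040.3355…
Penalties + interest = €1,750,000.1015 + €991,040.3355… = €2,741,040.44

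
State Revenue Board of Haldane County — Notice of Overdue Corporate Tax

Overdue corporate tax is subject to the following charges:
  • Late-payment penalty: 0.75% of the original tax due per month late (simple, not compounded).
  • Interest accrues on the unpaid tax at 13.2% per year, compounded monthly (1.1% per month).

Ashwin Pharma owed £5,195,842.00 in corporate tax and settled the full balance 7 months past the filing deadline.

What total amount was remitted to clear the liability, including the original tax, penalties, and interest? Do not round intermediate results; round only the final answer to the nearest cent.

£5,882,150.90

Late-payment penalty: 7 × 0.75% × £5,195,842.00 = £272,781.71…
Interest: £5,195,842.00 × ((1 + 0.011)^7 − 1) = £5,195,842.00 × 0.0795881… = £413,527.1970…
Total = £5,195,842.00 + £272,781.7050 + £413,527.1970… = £5,882,150.90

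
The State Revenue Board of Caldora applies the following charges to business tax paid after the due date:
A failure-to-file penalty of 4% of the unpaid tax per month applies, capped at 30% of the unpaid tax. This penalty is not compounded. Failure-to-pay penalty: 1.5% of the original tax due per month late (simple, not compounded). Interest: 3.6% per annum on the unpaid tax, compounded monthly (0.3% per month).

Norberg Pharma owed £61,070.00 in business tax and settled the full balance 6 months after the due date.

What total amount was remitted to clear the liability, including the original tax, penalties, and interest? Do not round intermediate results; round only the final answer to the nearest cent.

Failure-to-file: 6 × 4% × £61,070.00 = £14,656.80 (under the 30% cap)
Failure-to-pay penalty = 1.5% × £61,070.00 × 6 mo = £5,496.30
Interest: £61,070.00 × ((1 + 0.003)^6 − 1) = £61,070.00 × 0.0181355… = £1,107.5375…
Total = £61,070.00 + £20,153.1000 + £1,107.5375… = £82,330.64

£82,330.64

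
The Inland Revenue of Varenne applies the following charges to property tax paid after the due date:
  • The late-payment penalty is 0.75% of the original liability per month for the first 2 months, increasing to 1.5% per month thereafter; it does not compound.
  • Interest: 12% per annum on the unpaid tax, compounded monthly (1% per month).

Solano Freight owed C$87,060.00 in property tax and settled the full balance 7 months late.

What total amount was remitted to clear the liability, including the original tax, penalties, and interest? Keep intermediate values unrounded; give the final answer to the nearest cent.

Penalty, months 1–2: 2 × 0.75% × C$87,060.00 = C$1,305.90
Penalty, months 3–7: 5 × 1.5% × C$87,060.00 = C$6,529.50
Interest: C$87,060.00 × ((1 + 0.01)^7 − 1) = C$87,060.00 × 0.0721354… = C$6,280.1038…
Total = C$87,060.00 + C$7,835.4000 + C$6,280.1038… = C$101,175.50

C$101,175.50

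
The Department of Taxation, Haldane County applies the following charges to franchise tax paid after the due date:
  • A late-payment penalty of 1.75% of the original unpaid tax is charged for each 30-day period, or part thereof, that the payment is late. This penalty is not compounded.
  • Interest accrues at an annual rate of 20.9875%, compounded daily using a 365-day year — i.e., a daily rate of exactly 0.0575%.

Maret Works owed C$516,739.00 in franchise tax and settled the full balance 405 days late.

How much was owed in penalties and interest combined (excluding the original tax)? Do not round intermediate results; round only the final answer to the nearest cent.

C$262,058.61

Penalty periods: ⌈405/30⌉ = 14; penalty = 14 × 1.75% × C$516,739.00 = C$126,601.06…
Interest: C$516,739.00 × ((1 + 0.000575)^405 − 1) = C$516,739.00 × 0.26213922… = C$135,457.5578…
Penalties + interest = C$126,601.0550 + C$135,457.5578… = C$262,058.61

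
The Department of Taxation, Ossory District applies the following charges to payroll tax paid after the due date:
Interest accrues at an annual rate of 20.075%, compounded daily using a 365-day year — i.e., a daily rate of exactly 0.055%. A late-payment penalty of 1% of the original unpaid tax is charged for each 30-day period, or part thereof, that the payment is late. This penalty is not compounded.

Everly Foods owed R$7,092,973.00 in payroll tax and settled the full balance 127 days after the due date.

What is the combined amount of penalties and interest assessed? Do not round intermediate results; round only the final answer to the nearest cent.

Penalty periods: ⌈127/30⌉ = 5; penalty = 5 × 1% × R$7,092,973.00 = R$354,648.65
Interest: R$7,092,973.00 × ((1 + 0.00055)^127 − 1) = R$7,092,973.00 × 0.07232673… = R$513,011.5174…
Penalties + interest = R$354,648.6500 + R$513,011.5174… = R$867,660.17

R$867,660.17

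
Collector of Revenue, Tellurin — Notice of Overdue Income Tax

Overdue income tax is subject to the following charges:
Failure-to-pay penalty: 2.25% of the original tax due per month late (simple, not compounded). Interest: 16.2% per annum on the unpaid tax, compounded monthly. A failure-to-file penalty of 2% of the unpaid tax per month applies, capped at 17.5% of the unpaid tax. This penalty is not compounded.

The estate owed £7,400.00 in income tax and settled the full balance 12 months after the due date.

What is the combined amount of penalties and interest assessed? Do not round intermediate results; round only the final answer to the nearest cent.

£4,584.94

Failure-to-file: 12 × 2% × £7,400.00 = £1,776.00, capped at 17.5% × £7,400.00 = £1,295.00
Failure-to-pay penalty: 12 × 2.25% × £7,400.00 = £1,998.00
Interest (16.2%/yr ÷ 12 = 1.35%/month): £7,400.00 × ((1 + 0.0135)^12 − 1) = £1,291.9407…
Penalties + interest = £3,293.0000 + £1,291.9407… = £4,584.94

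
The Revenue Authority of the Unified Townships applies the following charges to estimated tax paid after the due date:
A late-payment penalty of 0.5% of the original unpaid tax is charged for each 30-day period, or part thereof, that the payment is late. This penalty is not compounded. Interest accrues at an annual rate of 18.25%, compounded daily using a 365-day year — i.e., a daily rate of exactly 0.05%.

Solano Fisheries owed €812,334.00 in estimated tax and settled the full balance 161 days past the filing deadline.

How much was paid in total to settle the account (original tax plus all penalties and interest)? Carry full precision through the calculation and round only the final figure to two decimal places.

€904,783.33

Penalty periods: ⌈161/30⌉ = 6; penalty = 6 × 0.5% × €812,334.00 = €24,370.02
Interest: €812,334.00 × ((1 + 0.0005)^161 − 1) = €812,334.00 × 0.08380704… = €68,079.3097…
Total = €812,334.00 + €24,370.0200 + €68,079.3097… = €904,783.33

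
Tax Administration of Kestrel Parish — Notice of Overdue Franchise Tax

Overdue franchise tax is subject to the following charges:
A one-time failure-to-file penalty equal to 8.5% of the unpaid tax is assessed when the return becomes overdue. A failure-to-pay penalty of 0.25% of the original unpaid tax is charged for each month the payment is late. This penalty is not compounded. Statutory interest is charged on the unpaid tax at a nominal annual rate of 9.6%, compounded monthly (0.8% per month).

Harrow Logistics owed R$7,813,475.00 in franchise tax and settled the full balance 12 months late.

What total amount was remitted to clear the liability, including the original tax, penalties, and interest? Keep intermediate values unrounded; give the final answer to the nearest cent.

R$9,496,018.50

Failure-to-file penalty: 8.5% × R$7,813,475.00 = R$664,145.38…
Failure-to-pay penalty: 12 × 0.25% × R$7,813,475.00 = R$234,404.25
Interest: R$7,813,475.00 × ((1 + 0.008)^12 − 1) = R$7,813,475.00 × 0.1003387… = R$783,993.8749…
Total = R$7,813,475.00 + R$898,549.6250 + R$783,993.8749… = R$9,496,018.50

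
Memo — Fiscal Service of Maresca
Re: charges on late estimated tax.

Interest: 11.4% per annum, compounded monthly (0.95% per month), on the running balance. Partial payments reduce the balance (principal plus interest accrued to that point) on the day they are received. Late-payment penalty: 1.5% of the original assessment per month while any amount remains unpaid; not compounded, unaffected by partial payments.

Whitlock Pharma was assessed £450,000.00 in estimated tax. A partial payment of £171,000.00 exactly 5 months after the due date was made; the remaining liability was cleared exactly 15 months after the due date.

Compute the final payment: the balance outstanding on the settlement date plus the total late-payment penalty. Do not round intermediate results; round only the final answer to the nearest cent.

Balance at month 5: £450,000.0000 × (1 + 0.0095)^5 = £471,785.0015…
After £171,000.00 payment: £471,785.0015… − £171,000.00 = £300,785.0015…
Balance at month 15: £300,785.0015… × (1 + 0.0095)^10 = £330,612.6064…
Penalty: 15 × 1.5% × £450,000.00 = £101,250.00
Final settlement = outstanding balance + penalty = £330,612.6064… + £101,250.00 = £431,862.61

£431,862.61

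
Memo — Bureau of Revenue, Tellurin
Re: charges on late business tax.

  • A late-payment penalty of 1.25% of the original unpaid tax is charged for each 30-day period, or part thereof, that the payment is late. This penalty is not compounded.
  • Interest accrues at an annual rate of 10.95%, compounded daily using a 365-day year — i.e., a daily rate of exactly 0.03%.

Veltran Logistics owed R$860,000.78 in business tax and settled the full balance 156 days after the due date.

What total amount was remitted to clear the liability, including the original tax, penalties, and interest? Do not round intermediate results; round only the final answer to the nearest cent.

Penalty periods: ⌈156/30⌉ = 6; penalty = 6 × 1.25% × R$860,000.78 = R$64,500.06…
Interest: R$860,000.78 × ((1 + 0.0003)^156 − 1) = R$860,000.78 × 0.04790505… = R$41,198.3810…
Total = R$860,000.78 + R$64,500.0585 + R$41,198.3810… = R$965,699.22

R$965,699.22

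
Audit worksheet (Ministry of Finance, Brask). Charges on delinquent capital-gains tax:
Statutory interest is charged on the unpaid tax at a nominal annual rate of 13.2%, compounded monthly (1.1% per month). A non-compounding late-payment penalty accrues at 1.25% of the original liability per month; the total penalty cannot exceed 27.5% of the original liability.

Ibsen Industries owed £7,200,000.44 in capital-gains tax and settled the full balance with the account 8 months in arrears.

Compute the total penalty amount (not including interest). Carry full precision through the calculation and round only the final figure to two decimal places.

£720,000.04

Penalty: 8 × 1.25% × £7,200,000.44 = £720,000.04… (below the 27.5% cap of £1,980,000.12…)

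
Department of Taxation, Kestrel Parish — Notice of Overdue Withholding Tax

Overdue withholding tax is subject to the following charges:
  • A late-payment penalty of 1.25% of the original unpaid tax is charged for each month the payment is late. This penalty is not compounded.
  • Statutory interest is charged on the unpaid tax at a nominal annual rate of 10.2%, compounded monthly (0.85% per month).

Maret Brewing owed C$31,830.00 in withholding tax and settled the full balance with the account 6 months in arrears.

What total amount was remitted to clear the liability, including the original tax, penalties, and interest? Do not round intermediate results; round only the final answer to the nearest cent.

C$35,875.47

Late-payment penalty: 6 × 1.25% × C$31,830.00 = C$2,387.25
Interest: C$31,830.00 × ((1 + 0.0085)^6 − 1) = C$31,830.00 × 0.0520961… = C$1,658.2192…
Total = C$31,830.00 + C$2,387.2500 + C$1,658.2192… = C$35,875.47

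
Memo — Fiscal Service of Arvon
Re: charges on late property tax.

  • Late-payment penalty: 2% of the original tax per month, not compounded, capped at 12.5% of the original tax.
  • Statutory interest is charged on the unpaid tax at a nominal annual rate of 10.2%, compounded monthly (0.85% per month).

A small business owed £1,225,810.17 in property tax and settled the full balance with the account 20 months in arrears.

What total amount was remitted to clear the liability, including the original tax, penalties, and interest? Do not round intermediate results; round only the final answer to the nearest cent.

Penalty (uncapped): 20 × 2% × £1,225,810.17 = £490,324.07…; cap = 12.5% × £1,225,810.17 = £153,226.27… → penalty = £153,226.27…
Interest: £1,225,810.17 × ((1 + 0.0085)^20 − 1) = £1,225,810.17 × 0.1844536… = £226,105.0945…
Total = £1,225,810.17 + £153,226.2713… + £226,105.0945… = £1,605,141.54

£1,605,141.54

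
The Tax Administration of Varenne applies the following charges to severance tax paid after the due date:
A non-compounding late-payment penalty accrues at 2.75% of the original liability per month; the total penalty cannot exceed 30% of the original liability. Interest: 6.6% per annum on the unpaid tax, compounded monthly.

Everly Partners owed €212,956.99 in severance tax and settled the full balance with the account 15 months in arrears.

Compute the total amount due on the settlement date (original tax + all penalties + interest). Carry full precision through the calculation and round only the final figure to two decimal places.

Penalty (uncapped): 15 × 2.75% × €212,956.99 = €87,844.76…; cap = 30% × €212,956.99 = €63,887.10… → penalty = €63,887.10…
Interest (6.6%/yr ÷ 12 = 0.55%/month): €212,956.99 × ((1 + 0.0055)^15 − 1) = €18,261.7465…
Total = €212,956.99 + €63,887.0970 + €18,261.7465… = €295,105.83

€295,105.83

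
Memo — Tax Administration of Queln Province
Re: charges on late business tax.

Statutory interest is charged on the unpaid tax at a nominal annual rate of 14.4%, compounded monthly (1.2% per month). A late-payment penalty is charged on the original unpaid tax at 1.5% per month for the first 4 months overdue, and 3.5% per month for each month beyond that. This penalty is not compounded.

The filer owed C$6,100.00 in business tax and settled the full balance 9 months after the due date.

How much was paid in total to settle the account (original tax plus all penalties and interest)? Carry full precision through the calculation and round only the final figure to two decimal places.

C$8,224.82

Penalty, months 1–4: 4 × 1.5% × C$6,100.00 = C$366.00
Penalty, months 5–9: 5 × 3.5% × C$6,100.00 = C$1,067.50
Interest: C$6,100.00 × ((1 + 0.012)^9 − 1) = C$6,100.00 × 0.1133318… = C$691.3240…
Total = C$6,100.00 + C$1,433.5000 + C$691.3240… = C$8,224.82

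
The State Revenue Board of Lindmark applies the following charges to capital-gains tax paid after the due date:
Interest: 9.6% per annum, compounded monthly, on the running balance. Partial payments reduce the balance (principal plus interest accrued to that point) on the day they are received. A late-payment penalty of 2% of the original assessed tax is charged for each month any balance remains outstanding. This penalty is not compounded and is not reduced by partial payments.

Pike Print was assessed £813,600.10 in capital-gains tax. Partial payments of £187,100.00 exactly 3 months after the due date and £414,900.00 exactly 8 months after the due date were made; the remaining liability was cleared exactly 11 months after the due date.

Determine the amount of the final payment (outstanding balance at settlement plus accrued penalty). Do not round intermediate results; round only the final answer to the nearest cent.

Monthly rate = 9.6% ÷ 12 = 0.8%
Balance at month 3: £813,600.1000 × (1 + 0.008)^3 = £833,283.1302…
After £187,100.00 payment: £833,283.1302… − £187,100.00 = £646,183.1302…
Balance at month 8: £646,183.1302… × (1 + 0.008)^5 = £672,447.3343…
After £414,900.00 payment: £672,447.3343… − £414,900.00 = £257,547.3343…
Balance at month 11: £257,547.3343… × (1 + 0.008)^3 = £263,778.0513…
Penalty: 11 × 2% × £813,600.10 = £178,992.02…
Final settlement = outstanding balance + penalty = £263,778.0513… + £178,992.02… = £442,770.07

£442,770.07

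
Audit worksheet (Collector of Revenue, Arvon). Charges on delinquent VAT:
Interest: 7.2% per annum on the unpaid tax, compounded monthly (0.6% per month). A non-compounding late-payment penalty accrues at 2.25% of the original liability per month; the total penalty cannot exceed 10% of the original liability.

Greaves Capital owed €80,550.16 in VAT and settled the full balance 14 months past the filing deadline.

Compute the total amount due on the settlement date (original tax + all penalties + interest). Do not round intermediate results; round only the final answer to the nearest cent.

Penalty (uncapped): 14 × 2.25% × €80,550.16 = €25,373.30…; cap = 10% × €80,550.16 = €8,055.02… → penalty = €8,055.02…
Interest: €80,550.16 × ((1 + 0.006)^14 − 1) = €80,550.16 × 0.0873559… = €7,036.5347…
Total = €80,550.16 + €8,055.0160 + €7,036.5347… = €95,641.71

€95,641.71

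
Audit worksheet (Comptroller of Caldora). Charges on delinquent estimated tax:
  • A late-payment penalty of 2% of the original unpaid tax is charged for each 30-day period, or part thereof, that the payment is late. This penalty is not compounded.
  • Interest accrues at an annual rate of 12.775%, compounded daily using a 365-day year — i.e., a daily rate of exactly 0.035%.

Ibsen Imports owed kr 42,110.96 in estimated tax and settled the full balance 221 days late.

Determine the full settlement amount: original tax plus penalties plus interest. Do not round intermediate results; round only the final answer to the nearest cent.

kr 52,234.67

Penalty periods: ⌈221/30⌉ = 8; penalty = 8 × 2% × kr 42,110.96 = kr 6,737.75…
Interest: kr 42,110.96 × ((1 + 0.00035)^221 − 1) = kr 42,110.96 × 0.08040554… = kr 3,385.9543…
Total = kr 42,110.96 + kr 6,737.7536 + kr 3,385.9543… = kr 52,234.67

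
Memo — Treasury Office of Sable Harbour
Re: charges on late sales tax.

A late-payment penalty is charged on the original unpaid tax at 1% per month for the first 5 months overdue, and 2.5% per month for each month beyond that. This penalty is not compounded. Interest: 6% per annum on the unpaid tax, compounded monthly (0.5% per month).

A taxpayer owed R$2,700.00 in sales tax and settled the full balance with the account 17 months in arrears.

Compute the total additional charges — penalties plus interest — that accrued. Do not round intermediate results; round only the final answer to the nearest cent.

Penalty, months 1–5: 5 × 1% × R$2,700.00 = R$135.00
Penalty, months 6–17: 12 × 2.5% × R$2,700.00 = R$810.00
Interest: R$2,700.00 × ((1 + 0.005)^17 − 1) = R$2,700.00 × 0.0884865… = R$238.9136…
Penalties + interest = R$945.0000 + R$238.9136… = R$1,183.91

R$1,183.91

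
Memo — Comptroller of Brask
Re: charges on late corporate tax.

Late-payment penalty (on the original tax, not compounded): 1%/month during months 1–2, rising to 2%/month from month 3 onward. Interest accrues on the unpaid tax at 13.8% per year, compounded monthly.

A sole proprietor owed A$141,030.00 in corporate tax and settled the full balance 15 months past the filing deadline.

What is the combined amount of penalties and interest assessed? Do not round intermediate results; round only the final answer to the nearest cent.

A$65,875.50

Penalty, months 1–2: 2 × 1% × A$141,030.00 = A$2,820.60
Penalty, months 3–15: 13 × 2% × A$141,030.00 = A$36,667.80
Interest (13.8%/yr ÷ 12 = 1.15%/month): A$141,030.00 × ((1 + 0.0115)^15 − 1) = A$26,387.0991…
Penalties + interest = A$39,488.4000 + A$26,387.0991… = A$65,875.50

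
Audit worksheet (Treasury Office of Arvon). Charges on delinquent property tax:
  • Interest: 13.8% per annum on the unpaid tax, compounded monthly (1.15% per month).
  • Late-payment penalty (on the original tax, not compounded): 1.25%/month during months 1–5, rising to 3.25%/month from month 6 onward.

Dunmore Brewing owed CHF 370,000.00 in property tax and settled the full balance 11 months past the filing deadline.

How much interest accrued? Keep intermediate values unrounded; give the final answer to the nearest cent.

CHF 49,591.31

Interest: CHF 370,000.00 × ((1 + 0.0115)^11 − 1) = CHF 370,000.00 × 0.1340306… = CHF 49,591.3072…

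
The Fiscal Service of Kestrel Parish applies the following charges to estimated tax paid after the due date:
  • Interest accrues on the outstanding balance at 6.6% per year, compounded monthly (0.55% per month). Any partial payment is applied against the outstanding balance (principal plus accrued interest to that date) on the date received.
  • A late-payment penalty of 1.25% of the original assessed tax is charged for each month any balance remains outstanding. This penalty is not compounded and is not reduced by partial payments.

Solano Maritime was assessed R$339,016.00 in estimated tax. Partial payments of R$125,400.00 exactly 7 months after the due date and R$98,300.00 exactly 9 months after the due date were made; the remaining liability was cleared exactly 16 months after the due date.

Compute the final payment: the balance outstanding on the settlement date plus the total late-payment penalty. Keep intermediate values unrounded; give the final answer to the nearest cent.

R$204,022.20

Balance at month 7: R$339,016.0000 × (1 + 0.0055)^7 = R$352,285.4609…
After R$125,400.00 payment: R$352,285.4609… − R$125,400.00 = R$226,885.4609…
Balance at month 9: R$226,885.4609… × (1 + 0.0055)^2 = R$229,388.0643…
After R$98,300.00 payment: R$229,388.0643… − R$98,300.00 = R$131,088.0643…
Balance at month 16: R$131,088.0643… × (1 + 0.0055)^7 = R$136,218.9960…
Penalty: 16 × 1.25% × R$339,016.00 = R$67,803.20
Final settlement = outstanding balance + penalty = R$136,218.9960… + R$67,803.20 = R$204,022.20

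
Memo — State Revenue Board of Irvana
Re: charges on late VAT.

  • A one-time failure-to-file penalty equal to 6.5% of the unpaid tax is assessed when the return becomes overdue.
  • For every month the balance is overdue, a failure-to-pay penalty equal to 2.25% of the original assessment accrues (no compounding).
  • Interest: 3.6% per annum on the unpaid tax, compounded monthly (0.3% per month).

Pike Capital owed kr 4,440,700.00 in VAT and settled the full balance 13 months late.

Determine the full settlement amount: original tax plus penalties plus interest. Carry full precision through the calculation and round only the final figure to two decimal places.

kr 6,204,589.47

Failure-to-file penalty: 6.5% × kr 4,440,700.00 = kr 288,645.50
Failure-to-pay penalty = 2.25% × kr 4,440,700.00 × 13 mo = kr 1,298,904.75
Interest: kr 4,440,700.00 × ((1 + 0.003)^13 − 1) = kr 4,440,700.00 × 0.0397098… = kr 176,339.2211…
Total = kr 4,440,700.00 + kr 1,587,550.2500 + kr 176,339.2211… = kr 6,204,589.47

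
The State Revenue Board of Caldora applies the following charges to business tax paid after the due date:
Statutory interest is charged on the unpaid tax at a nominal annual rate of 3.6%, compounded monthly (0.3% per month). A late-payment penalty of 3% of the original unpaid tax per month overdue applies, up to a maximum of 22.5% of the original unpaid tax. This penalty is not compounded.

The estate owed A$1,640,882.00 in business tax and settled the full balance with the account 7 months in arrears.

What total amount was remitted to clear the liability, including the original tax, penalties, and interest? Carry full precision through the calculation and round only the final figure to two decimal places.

Penalty: 7 × 3% × A$1,640,882.00 = A$344,585.22 (below the 22.5% cap of A$369,198.45)
Interest: A$1,640,882.00 × ((1 + 0.003)^7 − 1) = A$1,640,882.00 × 0.0211899… = A$34,770.2040…
Total = A$1,640,882.00 + A$344,585.2200 + A$34,770.2040… = A$2,020,237.42

A$2,020,237.42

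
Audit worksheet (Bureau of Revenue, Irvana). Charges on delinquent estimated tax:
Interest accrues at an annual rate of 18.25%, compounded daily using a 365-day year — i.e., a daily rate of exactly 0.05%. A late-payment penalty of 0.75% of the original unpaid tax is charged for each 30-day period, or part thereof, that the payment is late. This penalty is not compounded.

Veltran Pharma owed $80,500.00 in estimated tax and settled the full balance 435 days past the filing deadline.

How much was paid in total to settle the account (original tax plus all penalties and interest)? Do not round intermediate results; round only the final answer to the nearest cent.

$109,109.53

Penalty periods: ⌈435/30⌉ = 15; penalty = 15 × 0.75% × $80,500.00 = $9,056.25
Interest: $80,500.00 × ((1 + 0.0005)^435 − 1) = $80,500.00 × 0.24289787… = $19,553.2783…
Total = $80,500.00 + $9,056.2500 + $19,553.2783… = $109,109.53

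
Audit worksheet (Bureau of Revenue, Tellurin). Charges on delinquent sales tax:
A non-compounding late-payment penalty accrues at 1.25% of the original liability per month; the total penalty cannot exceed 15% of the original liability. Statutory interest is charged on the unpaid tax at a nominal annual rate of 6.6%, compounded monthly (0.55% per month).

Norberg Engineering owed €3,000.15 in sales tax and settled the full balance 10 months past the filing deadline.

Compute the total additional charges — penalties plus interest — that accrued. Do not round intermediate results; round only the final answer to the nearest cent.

€544.17

Penalty: 10 × 1.25% × €3,000.15 = €375.02… (below the 15% cap of €450.02…)
Interest: €3,000.15 × ((1 + 0.0055)^10 − 1) = €3,000.15 × 0.0563814… = €169.1527…
Penalties + interest = €375.0188… + €169.1527… = €544.17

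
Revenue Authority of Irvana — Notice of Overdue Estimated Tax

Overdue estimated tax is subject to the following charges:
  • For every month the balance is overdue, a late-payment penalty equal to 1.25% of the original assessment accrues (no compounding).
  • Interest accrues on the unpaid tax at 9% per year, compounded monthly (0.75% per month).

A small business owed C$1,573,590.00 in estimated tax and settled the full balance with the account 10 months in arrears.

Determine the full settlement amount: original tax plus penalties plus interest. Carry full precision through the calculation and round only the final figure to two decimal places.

Late-payment penalty = 1.25% × C$1,573,590.00 × 10 mo = C$196,698.75
Interest: C$1,573,590.00 × ((1 + 0.0075)^10 − 1) = C$1,573,590.00 × 0.0775825… = C$122,083.1177…
Total = C$1,573,590.00 + C$196,698.7500 + C$122,083.1177… = C$1,892,371.87

C$1,892,371.87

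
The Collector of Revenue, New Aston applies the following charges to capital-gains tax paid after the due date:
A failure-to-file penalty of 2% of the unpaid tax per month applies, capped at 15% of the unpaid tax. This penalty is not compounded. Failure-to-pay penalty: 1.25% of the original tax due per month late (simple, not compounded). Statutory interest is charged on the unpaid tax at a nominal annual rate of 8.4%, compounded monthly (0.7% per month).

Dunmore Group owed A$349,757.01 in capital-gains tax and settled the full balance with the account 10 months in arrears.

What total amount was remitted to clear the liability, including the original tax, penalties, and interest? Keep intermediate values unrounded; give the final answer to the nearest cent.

A$471,208.97

Failure-to-file: 10 × 2% × A$349,757.01 = A$69,951.40…, capped at 15% × A$349,757.01 = A$52,463.55…
Failure-to-pay penalty = 1.25% × A$349,757.01 × 10 mo = A$43,719.63…
Interest: A$349,757.01 × ((1 + 0.007)^10 − 1) = A$349,757.01 × 0.0722467… = A$25,268.7787…
Total = A$349,757.01 + A$96,183.1778… + A$25,268.7787… = A$471,208.97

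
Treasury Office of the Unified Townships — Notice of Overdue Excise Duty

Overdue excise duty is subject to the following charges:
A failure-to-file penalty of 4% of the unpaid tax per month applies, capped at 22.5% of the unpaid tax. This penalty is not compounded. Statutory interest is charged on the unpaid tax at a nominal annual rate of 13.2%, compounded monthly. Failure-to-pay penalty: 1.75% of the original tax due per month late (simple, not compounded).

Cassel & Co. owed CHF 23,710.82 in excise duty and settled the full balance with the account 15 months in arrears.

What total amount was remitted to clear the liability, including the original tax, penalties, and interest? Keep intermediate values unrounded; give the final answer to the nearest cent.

CHF 39,498.22

Failure-to-file: 15 × 4% × CHF 23,710.82 = CHF 14,226.49…, capped at 22.5% × CHF 23,710.82 = CHF 5,334.93…
Failure-to-pay penalty = 1.75% × CHF 23,710.82 × 15 mo = CHF 6,224.09…
Interest (13.2%/yr ÷ 12 = 1.1%/month): CHF 23,710.82 × ((1 + 0.011)^15 − 1) = CHF 4,228.3762…
Total = CHF 23,710.82 + CHF 11,559.0248… + CHF 4,228.3762… = CHF 39,498.22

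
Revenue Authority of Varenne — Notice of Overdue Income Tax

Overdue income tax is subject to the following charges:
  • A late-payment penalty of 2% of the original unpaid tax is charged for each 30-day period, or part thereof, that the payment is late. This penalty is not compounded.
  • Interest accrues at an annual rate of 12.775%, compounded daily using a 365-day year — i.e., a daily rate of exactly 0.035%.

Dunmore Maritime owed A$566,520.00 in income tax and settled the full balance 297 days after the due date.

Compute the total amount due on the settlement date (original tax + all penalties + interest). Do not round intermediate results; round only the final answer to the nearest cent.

Penalty periods: ⌈297/30⌉ = 10; penalty = 10 × 2% × A$566,520.00 = A$113,304.00
Interest: A$566,520.00 × ((1 + 0.00035)^297 − 1) = A$566,520.00 × 0.10952480… = A$62,047.9881…
Total = A$566,520.00 + A$113,304.0000 + A$62,047.9881… = A$741,871.99

A$741,871.99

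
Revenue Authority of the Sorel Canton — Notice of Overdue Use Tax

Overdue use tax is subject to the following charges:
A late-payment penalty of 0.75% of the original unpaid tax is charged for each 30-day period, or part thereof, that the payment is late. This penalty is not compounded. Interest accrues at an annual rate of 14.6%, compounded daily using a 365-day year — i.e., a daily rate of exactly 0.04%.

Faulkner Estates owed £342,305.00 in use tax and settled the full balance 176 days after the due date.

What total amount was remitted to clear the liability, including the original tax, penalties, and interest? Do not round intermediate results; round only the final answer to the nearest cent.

£382,670.35

Penalty periods: ⌈176/30⌉ = 6; penalty = 6 × 0.75% × £342,305.00 = £15,403.73…
Interest: £342,305.00 × ((1 + 0.0004)^176 − 1) = £342,305.00 × 0.07292217… = £24,961.6226…
Total = £342,305.00 + £15,403.7250 + £24,961.6226… = £382,670.35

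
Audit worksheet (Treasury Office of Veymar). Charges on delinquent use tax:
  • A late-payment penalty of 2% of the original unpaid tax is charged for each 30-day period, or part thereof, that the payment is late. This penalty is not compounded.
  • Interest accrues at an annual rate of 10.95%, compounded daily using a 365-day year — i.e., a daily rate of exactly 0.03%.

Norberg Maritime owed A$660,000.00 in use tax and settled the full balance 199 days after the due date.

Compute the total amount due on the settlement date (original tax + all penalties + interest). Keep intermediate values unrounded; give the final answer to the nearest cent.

Penalty periods: ⌈199/30⌉ = 7; penalty = 7 × 2% × A$660,000.00 = A$92,400.00
Interest: A$660,000.00 × ((1 + 0.0003)^199 − 1) = A$660,000.00 × 0.06150854… = A$40,595.6360…
Total = A$660,000.00 + A$92,400.0000 + A$40,595.6360… = A$792,995.64

A$792,995.64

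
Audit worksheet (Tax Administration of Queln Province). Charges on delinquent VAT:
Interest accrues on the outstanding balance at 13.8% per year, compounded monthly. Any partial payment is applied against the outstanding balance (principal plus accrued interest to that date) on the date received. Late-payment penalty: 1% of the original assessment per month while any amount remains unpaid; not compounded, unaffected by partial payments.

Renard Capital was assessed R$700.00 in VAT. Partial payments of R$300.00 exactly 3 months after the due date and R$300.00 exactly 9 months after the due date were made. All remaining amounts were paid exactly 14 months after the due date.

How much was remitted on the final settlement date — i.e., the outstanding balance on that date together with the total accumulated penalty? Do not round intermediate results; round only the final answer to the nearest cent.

Monthly rate = 13.8% ÷ 12 = 1.15%
Balance at month 3: R$700.0000 × (1 + 0.0115)^3 = R$724.4288…
After R$300.00 payment: R$724.4288… − R$300.00 = R$424.4288…
Balance at month 9: R$424.4288… × (1 + 0.0115)^6 = R$454.5694…
After R$300.00 payment: R$454.5694… − R$300.00 = R$154.5694…
Balance at month 14: R$154.5694… × (1 + 0.0115)^5 = R$163.6639…
Penalty: 14 × 1% × R$700.00 = R$98.00
Final settlement = outstanding balance + penalty = R$163.6639… + R$98.00 = R$261.66

R$261.66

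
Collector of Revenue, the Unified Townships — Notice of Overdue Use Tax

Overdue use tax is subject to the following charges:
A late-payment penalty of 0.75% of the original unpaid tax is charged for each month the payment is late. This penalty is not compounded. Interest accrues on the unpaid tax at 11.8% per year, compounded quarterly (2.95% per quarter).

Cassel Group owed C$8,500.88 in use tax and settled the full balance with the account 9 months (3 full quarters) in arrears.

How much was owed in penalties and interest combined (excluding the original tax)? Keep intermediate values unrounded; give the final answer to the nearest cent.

Late-payment penalty: 9 × 0.75% × C$8,500.88 = C$573.81…
Interest: C$8,500.88 × ((1 + 0.0295)^3 − 1) = C$8,500.88 × 0.0911364… = C$774.7398…
Penalties + interest = C$573.8094 + C$774.7398… = C$1,348.55

C$1,348.55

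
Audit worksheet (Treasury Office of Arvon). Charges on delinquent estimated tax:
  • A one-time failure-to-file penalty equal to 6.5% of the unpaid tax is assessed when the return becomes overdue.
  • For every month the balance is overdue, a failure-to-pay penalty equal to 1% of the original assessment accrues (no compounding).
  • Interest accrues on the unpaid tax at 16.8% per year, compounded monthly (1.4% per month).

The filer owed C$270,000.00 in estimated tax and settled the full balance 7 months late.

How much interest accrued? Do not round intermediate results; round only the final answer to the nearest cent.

C$27,597.62

Interest: C$270,000.00 × ((1 + 0.014)^7 − 1) = C$270,000.00 × 0.1022134… = C$27,597.6169…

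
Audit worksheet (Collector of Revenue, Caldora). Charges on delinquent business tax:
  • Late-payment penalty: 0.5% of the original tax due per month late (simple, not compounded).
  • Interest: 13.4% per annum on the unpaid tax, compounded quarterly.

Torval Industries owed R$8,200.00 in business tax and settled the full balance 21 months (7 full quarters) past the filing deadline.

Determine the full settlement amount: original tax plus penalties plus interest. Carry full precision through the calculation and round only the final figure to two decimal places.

R$11,188.31

Late-payment penalty: 21 × 0.5% × R$8,200.00 = R$861.00
Interest (13.4%/yr ÷ 4 = 3.35%/quarter): R$8,200.00 × ((1 + 0.0335)^7 − 1) = R$2,127.3101…
Total = R$8,200.00 + R$861.0000 + R$2,127.3101… = R$11,188.31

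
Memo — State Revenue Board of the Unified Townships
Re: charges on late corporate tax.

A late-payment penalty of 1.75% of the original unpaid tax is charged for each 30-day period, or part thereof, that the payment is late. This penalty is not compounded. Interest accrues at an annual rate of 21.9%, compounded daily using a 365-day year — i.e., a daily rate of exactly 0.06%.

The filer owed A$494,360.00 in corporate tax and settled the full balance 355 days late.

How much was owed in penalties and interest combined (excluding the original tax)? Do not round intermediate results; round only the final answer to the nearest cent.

Penalty periods: ⌈355/30⌉ = 12; penalty = 12 × 1.75% × A$494,360.00 = A$103,815.60
Interest: A$494,360.00 × ((1 + 0.0006)^355 − 1) = A$494,360.00 × 0.23730562… = A$117,314.4046…
Penalties + interest = A$103,815.6000 + A$117,314.4046… = A$221,130.00

A$221,130.00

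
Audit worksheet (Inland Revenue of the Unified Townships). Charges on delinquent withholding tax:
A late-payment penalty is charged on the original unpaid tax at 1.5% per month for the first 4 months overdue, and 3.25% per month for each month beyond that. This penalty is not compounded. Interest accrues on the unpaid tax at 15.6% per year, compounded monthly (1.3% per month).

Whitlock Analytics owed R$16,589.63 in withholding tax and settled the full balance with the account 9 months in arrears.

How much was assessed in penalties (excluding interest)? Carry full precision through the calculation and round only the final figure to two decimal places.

R$3,691.19

Penalty, months 1–4: 4 × 1.5% × R$16,589.63 = R$995.38…
Penalty, months 5–9: 5 × 3.25% × R$16,589.63 = R$2,695.81…
Total penalty = R$995.38… + R$2,695.81… = R$3,691.19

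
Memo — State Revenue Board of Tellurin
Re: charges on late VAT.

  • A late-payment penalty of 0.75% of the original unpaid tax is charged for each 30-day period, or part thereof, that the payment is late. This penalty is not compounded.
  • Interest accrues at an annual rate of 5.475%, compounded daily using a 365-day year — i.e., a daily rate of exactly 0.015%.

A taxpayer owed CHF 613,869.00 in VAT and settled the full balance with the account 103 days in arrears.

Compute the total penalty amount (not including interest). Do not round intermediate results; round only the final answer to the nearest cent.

CHF 18,416.07

Penalty periods: ⌈103/30⌉ = 4; penalty = 4 × 0.75% × CHF 613,869.00 = CHF 18,416.07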